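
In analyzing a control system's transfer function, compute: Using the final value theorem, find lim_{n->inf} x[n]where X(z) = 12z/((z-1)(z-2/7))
Final value theorem: lim x[n]=lim_{z->1} (z-1) * X(z)
(z-1) * X(z)=12z/(z-2/7)
As z->1: 12/(1-2/7)=12/(5/7)=84/5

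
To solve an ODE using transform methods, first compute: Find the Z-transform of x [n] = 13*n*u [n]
Z{n*u[n]} = z/(z-1)^2
By linearity: Z{13*n*u[n]} = 13z/(z-1)^2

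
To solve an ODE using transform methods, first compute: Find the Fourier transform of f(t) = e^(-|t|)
Using the standard pair: F{e^(-a|t|)}=2a/(a^2 + omega^2)
With a=1: F(omega)=2/(1 + omega^2)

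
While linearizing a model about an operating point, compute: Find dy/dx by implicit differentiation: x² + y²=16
Differentiate both sides: 2x + 2y·(dy/dx)=0
Solve: dy/dx=-2x/(2y)=-x/y

Answer: dy/dx=-x/y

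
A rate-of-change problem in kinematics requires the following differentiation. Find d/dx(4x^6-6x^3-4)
Power rule: d/dx(ax^n)=n·a·x^(n-1)
Term by term: 24·x^5-18·x^2

Answer: 24x^5-18x^2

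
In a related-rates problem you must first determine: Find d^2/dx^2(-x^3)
Apply power rule 2 times:
d^1: -3x^2
d^2: -6x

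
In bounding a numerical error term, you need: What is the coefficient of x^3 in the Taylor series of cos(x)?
cos(x) has only even powers. Coefficient of x^3 = 0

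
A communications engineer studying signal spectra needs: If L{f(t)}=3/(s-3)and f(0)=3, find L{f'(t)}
L{f'(t)} = s·F(s) - f(0) = 3s/(s-3) - 3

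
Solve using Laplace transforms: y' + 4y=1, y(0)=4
Take L of both sides: sY(s) - 4 + 4Y(s) = 1/s
Y(s)(s + 4) = 1/s + 4
Y(s) = 1/(s(s + 4)) + 4/(s + 4)
Partial fractions: 1/(s(s + 4)) = (1/4)/s - (1/4)/(s + 4)
So Y(s) = (1/4)/s + (15/4)/(s + 4)
Inverse transform (L^(-1){1/s} = 1, L^(-1){1/(s + 4)} = e^(-4t)):

Answer: y(t) = 1/4 + (15/4)·e^(-4t)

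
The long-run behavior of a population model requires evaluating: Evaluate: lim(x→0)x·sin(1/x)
Squeeze theorem: -|x| ≤ x·sin(1/x) ≤ |x|
Since x → 0 as x → 0, by squeeze theorem the limit is 0

Answer: 0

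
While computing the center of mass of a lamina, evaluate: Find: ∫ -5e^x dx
Since d/dx[e^x]=+ e^x, we get -5e^x + C

Answer: -5e^x + C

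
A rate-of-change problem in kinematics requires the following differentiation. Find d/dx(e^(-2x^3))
Chain rule: d/dx[e^u] = e^u · u' where u = -2x^3
u' = -6x^2

Answer: -6x^2·e^(-2x^3)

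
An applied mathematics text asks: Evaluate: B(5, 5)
B(x,y) = Γ(x)Γ(y)/Γ(x + y) = (x-1)!(y-1)!/(x + y-1)!
B(5,5) = 4!·4!/9! = 1/630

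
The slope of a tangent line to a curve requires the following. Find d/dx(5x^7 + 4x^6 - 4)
Power rule: d/dx(ax^n)=n·a·x^(n-1)
Term by term: 35·x^6 + 24·x^5

Answer: 35x^6 + 24x^5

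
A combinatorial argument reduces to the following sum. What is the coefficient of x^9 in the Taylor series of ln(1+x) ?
ln(1 + x) = Σ (-1)^(n + 1) x^n/n
Coefficient of x^9 = (-1)^10/9 = 1/9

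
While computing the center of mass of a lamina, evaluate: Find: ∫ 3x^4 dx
Using power rule: ∫ 3x^4 dx = 3/5 x^5+C = (3/5)x^5+C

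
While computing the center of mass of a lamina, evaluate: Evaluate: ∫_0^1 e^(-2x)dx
Antiderivative: (1/(-2))e^(-2x)
Evaluate: (1/(-2))(e^-2-1)

Answer: (e^-2-1)/(-2)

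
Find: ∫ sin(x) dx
Using standard integral: ∫ sin(x) dx=-cos(x)+C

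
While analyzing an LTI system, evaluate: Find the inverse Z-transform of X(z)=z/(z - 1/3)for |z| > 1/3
Standard pair: z/(z-a) <-> a^n*u[n] for causal signals
With a = 1/3: x[n] = (1/3)^n*u[n]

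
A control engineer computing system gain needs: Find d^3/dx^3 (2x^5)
Apply power rule 3 times:
d^1: 10x^4
d^2: 40x^3
d^3: 120x^2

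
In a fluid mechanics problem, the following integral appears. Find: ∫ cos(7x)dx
Using substitution u = 7x: ∫ cos(u) du/7 = sin(u)/7 + C

Answer: (1/7)sin(7x) + C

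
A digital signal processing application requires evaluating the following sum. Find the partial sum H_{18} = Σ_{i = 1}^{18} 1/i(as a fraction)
H_18=1+1/2+1/3+...+1/18
=14274301/4084080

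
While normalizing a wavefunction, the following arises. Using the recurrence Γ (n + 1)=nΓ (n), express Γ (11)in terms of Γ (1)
Γ(11) = 10Γ(10) = 10·9Γ(9) = ... = 10!·Γ(1) = 3628800·Γ(1)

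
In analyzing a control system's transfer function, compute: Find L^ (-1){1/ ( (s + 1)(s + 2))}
Partial fractions: 1/((s + 1)(s + 2)) = A/(s + 1) + B/(s + 2)
Cover-up: A = 1/(s + 2)|_{s = -1} = 1; B = 1/(s + 1)|_{s = -2} = -1
L^(-1) = e^(-t) - e^(-2t)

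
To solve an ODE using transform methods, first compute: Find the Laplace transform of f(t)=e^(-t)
L{e^(at)} = 1/(s-a)
L{e^(-t)} = 1/(s + 1)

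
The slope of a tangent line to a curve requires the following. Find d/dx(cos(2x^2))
Chain rule: d/dx[cos(u)] = -sin(u)·u' where u = 2x^2
u' = 4x

Answer: -4x·sin(2x^2)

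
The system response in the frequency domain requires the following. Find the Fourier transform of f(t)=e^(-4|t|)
Using the standard pair: F{e^(-a|t|)} = 2a/(a^2+omega^2)
With a = 4: F(omega) = 8/(16+omega^2)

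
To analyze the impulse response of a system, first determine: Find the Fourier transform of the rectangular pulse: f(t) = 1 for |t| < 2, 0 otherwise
F(omega)=integral from -2 to 2 of e^(-j*omega*t) dt
=2*sin(2*omega)/omega=4*sinc(2*omega/pi)

Answer: 2*sin(2*omega)/omega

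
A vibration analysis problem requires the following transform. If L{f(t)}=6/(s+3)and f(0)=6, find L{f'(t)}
L{f'(t)}=s·F(s) - f(0)=6s/(s + 3) - 6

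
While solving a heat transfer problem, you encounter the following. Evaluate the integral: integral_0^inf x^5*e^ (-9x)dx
This is a Gamma integral. Substitute u=9x (du=9 dx):
integral_0^inf x^5*e^(-9x) dx=(1/9^6) integral_0^inf u^5*e^(-u) du
=Gamma(6)/9^6=5!/9^6=120/531441

Answer: 40/177147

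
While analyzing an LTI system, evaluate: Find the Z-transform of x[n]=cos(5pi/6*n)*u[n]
Z{cos(w0 * n) * u[n]} = z(z - cos(w0))/(z^2 - 2z * cos(w0) + 1)
With w0 = 5pi/6: X(z) = z(z - cos(5pi/6))/(z^2 - 2z * cos(5pi/6) + 1)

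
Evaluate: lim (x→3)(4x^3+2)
Polynomial is continuous, so substitute x = 3:
4·3^3 + 2 = 110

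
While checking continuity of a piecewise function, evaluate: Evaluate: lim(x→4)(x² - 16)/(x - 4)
Factor: (x² - 16)=(x-4)(x + 4)
Cancel (x-4): lim(x→4) (x + 4)=8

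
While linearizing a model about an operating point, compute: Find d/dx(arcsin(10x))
d/dx[arcsin(u)] = u'/√(1-u²), u = 10x, u' = 10

Answer: 10/√(1-100x²)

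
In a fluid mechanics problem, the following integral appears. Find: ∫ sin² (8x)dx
Using identity sin²(u)=(1 - cos(2u))/2:
∫ (1 - cos(16x))/2 dx=x/2 - sin(16x)/32+C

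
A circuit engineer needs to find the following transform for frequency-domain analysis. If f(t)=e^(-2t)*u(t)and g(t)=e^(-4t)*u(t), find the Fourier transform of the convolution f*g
By the convolution theorem: F{f*g}=F(omega)*G(omega)
F(omega)=1/(2+j*omega), G(omega)=1/(4+j*omega)
F{f*g}=1/((2+j*omega)(4+j*omega))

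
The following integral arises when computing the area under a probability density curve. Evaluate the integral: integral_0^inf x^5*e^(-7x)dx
This is a Gamma integral. Substitute u = 7x (du = 7 dx):
integral_0^inf x^5 * e^(-7x) dx = (1/7^6) integral_0^inf u^5 * e^(-u) du
= Gamma(6)/7^6 = 5!/7^6 = 120/117649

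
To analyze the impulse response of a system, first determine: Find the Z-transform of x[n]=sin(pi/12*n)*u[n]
Z{sin(w0*n)*u[n]} = z*sin(w0)/(z^2-2z*cos(w0)+1)
With w0 = pi/12: X(z) = z*sin(pi/12)/(z^2-2z*cos(pi/12)+1)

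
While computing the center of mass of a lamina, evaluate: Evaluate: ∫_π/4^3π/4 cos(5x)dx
Antiderivative: sin(5x)/5
Evaluate at bounds: [sin(5·3π/4)/5] - [sin(5·π/4)/5]
=((-√2/2) - (-√2/2))/5=0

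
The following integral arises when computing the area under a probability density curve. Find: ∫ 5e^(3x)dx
Since d/dx[e^(3x)] = 3e^(3x), we get 5/3 e^(3x) + C

Answer: (5/3)e^(3x) + C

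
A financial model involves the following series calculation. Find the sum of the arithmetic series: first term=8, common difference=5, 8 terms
Last term: a_n=8 + (8 - 1)·5=43
Sum=n(a_1 + a_n)/2=8(8 + 43)/2=204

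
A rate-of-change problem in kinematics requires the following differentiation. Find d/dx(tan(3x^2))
Chain rule: d/dx[tan(u)] = sec²(u)·u' where u = 3x^2
u' = 6x

Answer: 6x·sec²(3x^2)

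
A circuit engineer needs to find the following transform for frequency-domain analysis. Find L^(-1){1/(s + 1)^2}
L^(-1){1/(s-a)^n} = t^(n-1)·e^(at)/(n-1)!
Here a = -1, n = 2: t^1·e^(-t)/1

Answer: t·e^(-t)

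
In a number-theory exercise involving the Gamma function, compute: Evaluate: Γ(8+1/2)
Γ(n+1/2) = (2n)!√π/(4^n·n!)
= 20922789888000√π/(65536·40320) = (2027025/256)·√π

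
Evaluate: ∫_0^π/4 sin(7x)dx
Antiderivative: -cos(7x)/7
Evaluate at bounds: [-cos(7·π/4)/7] - [-cos(7·0)/7]
= (-(√2/2)+(1))/7 = 1/7 - √2/14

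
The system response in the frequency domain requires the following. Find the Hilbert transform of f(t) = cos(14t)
The Hilbert transform shifts each frequency component by -pi/2.
H{cos(wt)}=sin(wt)
With w=14: H{cos(14t)}=sin(14t)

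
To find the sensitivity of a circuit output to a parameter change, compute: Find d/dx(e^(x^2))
Chain rule: d/dx[e^u] = e^u · u' where u = x^2
u' = 2x

Answer: 2x·e^(x^2)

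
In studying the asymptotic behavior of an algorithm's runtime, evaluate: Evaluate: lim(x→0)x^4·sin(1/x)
Squeeze theorem: -|x^4| ≤ x^4·sin(1/x) ≤ |x^4|
Since x^4 → 0 as x → 0, by squeeze theorem the limit is 0

Answer: 0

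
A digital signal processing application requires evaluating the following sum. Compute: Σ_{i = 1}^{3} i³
Using formula: Σ i^3=[n(n + 1)/2]²=[3·4/2]²=36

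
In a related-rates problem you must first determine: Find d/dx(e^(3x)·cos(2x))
Product rule: (fg)' = f'g + fg'
f = e^(3x), f' = 3·e^(3x)
g = cos(2x), g' = -2·sin(2x)

Answer: 3·e^(3x)·cos(2x) - 2·e^(3x)·sin(2x)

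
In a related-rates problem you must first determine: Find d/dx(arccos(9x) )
d/dx[arccos(u)]=-u'/√(1-u²), u=9x, u'=9

Answer: -9/√(1 - 81x²)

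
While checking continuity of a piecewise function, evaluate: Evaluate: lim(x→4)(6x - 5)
Polynomial is continuous, so substitute x = 4:
6·4-5 = 19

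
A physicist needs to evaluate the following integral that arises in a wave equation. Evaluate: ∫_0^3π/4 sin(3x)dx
Antiderivative: -cos(3x)/3
Evaluate at bounds: [-cos(3·3π/4)/3] - [-cos(3·0)/3]
=(-(√2/2)+(1))/3=1/3 - √2/6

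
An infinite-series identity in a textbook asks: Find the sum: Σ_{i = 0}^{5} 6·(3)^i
Geometric series: S=a(1 - r^n)/(1 - r)
a=6, r=3, n=6
S=6(1 - 729)/-2=2184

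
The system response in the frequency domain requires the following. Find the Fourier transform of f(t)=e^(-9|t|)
Using the standard pair: F{e^(-a|t|)} = 2a/(a^2+omega^2)
With a = 9: F(omega) = 18/(81+omega^2)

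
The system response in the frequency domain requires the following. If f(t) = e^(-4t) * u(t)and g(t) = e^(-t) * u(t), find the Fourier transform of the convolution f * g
By the convolution theorem: F{f*g}=F(omega)*G(omega)
F(omega)=1/(4 + j*omega), G(omega)=1/(1 + j*omega)
F{f*g}=1/((4 + j*omega)(1 + j*omega))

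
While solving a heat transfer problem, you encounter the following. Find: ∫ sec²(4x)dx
Since d/dx[tan(4x)]=4sec²(4x), integral=tan(4x)/4+C

Answer: (1/4)tan(4x)+C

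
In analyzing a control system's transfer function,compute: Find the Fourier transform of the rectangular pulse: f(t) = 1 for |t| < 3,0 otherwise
F(omega) = integral from -3 to 3 of e^(-j * omega * t) dt
= 2 * sin(3 * omega)/omega = 6 * sinc(3 * omega/pi)

Answer: 2 * sin(3 * omega)/omega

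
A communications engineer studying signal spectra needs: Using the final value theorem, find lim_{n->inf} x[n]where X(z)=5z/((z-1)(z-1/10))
Final value theorem: lim x[n] = lim_{z->1} (z-1)*X(z)
(z-1)*X(z) = 5z/(z-1/10)
As z->1: 5/(1 - 1/10) = 5/(9/10) = 50/9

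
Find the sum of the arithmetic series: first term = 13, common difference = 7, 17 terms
Last term: a_n=13 + (17 - 1)·7=125
Sum=n(a_1 + a_n)/2=17(13 + 125)/2=1173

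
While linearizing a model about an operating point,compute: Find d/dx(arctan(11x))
d/dx[arctan(u)]=u'/(1+u²), u=11x, u'=11

Answer: 11/(1+121x²)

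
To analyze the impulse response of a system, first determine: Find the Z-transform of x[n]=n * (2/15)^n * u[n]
Using the property Z{n*a^n*u[n]} = az/(z-a)^2
With a = 2/15: X(z) = (2/15)z/(z - 2/15)^2, |z| > 2/15

Answer: (2/15)z/(z - 2/15)^2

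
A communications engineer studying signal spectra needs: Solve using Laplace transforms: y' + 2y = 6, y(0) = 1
Take L of both sides: sY(s)-1+2Y(s)=6/s
Y(s)(s+2)=6/s+1
Y(s)=6/(s(s+2))+1/(s+2)
Partial fractions: 6/(s(s+2))=3/s - 3/(s+2)
So Y(s)=3/s - 2/(s+2)
Inverse transform (L^(-1){1/s}=1, L^(-1){1/(s+2)}=e^(-2t)):

Answer: y(t)=3-2·e^(-2t)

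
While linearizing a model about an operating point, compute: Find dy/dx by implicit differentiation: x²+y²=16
Differentiate both sides: 2x+2y·(dy/dx)=0
Solve: dy/dx=-2x/(2y)=-x/y

Answer: dy/dx=-x/y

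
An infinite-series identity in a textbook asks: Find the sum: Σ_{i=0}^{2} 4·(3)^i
Geometric series: S=a(1 - r^n)/(1 - r)
a=4, r=3, n=3
S=4(1-27)/-2=52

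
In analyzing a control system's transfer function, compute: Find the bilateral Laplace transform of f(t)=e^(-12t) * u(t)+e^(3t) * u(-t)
For e^(-12t) * u(t): L = 1/(s+12), Re(s) > -12
For e^(3t) * u(-t): L = -1/(s-3), Re(s) < 3
Combined: F(s) = 1/(s+12)-1/(s-3), -12 < Re(s) < 3

Answer: 1/(s+12)-1/(s-3), ROC: -12 < Re(s) < 3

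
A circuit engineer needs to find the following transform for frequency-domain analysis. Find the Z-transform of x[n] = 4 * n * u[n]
Z{n*u[n]} = z/(z-1)^2
By linearity: Z{4*n*u[n]} = 4z/(z-1)^2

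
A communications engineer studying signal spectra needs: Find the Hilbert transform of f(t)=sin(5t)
The Hilbert transform shifts each frequency component by -pi/2.
H{sin(wt)}=-cos(wt)
With w=5: H{sin(5t)}=-cos(5t)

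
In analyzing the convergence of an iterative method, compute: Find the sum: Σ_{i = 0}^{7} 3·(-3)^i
Geometric series: S = a(1 - r^n)/(1 - r)
a = 3, r = -3, n = 8
S = 3(1 - 6561)/4 = -4920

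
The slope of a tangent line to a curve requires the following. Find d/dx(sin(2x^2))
Chain rule: d/dx[sin(u)]=cos(u)·u' where u=2x^2
u'=4x

Answer: 4x·cos(2x^2)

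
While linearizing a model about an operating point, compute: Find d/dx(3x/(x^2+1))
Quotient rule: (f/g)' = (f'g - fg')/g²
f = 3x, f' = 3
g = x^2 + 1, g' = 2x

Answer: (3·(x^2 + 1) - 6x^2)/(x^2 + 1)²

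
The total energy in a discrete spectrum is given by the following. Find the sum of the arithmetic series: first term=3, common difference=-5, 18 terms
Last term: a_n = 3 + (18 - 1)·-5 = -82
Sum = n(a_1 + a_n)/2 = 18(3 + (-82))/2 = -711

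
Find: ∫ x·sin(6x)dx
By parts: u=x, dv=sin(6x) dx
du=dx, v=-cos(6x)/6
=-x·cos(6x)/6+sin(6x)/6²+C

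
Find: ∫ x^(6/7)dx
Power rule: ∫ x^(6/7) dx = x^(13/7)/(13/7) + C

Answer: (7/13)·x^(13/7) + C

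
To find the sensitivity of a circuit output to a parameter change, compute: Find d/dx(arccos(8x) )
d/dx[arccos(u)] = -u'/√(1-u²), u = 8x, u' = 8

Answer: -8/√(1 - 64x²)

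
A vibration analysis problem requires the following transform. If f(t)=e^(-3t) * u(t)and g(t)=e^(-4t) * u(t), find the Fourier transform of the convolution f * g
By the convolution theorem: F{f*g}=F(omega)*G(omega)
F(omega)=1/(3+j*omega), G(omega)=1/(4+j*omega)
F{f*g}=1/((3+j*omega)(4+j*omega))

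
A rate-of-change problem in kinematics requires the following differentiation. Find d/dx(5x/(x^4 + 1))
Quotient rule: (f/g)' = (f'g - fg')/g²
f = 5x, f' = 5
g = x^4+1, g' = 4x^3

Answer: (5·(x^4+1)-20x^4)/(x^4+1)²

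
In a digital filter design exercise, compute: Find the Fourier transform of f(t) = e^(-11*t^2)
The Fourier transform of a Gaussian e^(-a * t^2) is sqrt(pi/a) * e^(-omega^2/(4a)).
With a = 11: F(omega) = sqrt(pi/11) * e^(-omega^2/44)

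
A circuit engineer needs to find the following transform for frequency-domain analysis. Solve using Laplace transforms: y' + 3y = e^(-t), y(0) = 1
Take L: sY - 1 + 3Y=1/(s + 1)
Y(s + 3)=1/(s + 1) + 1
Y=1/((s + 1)(s + 3)) + 1/(s + 3)
Partial fractions: 1/((s + 1)(s + 3))=(1/2)/(s + 1) - (1/2)/(s + 3)
So Y=(1/2)/(s + 1) + (1/2)/(s + 3)
Inverse Laplace transform (L^(-1){1/(s + 1)}=e^(-t), L^(-1){1/(s + 3)}=e^(-3t)):

Answer: y(t)=(1/2)·e^(-t) + (1/2)·e^(-3t)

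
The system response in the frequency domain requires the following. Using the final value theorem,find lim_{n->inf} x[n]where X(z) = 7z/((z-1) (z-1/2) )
Final value theorem: lim x[n] = lim_{z->1} (z-1)*X(z)
(z-1)*X(z) = 7z/(z-1/2)
As z->1: 7/(1 - 1/2) = 7/(1/2) = 14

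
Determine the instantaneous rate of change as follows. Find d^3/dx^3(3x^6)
Apply power rule 3 times:
d^1: 18x^5
d^2: 90x^4
d^3: 360x^3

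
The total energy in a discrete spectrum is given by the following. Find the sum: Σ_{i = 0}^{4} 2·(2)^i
Geometric series: S=a(1 - r^n)/(1 - r)
a=2, r=2, n=5
S=2(1 - 32)/-1=62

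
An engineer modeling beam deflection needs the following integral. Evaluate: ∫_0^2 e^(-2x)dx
Antiderivative: (1/(-2))e^(-2x)
Evaluate: (1/(-2))(e^-4 - 1)

Answer: (e^-4 - 1)/(-2)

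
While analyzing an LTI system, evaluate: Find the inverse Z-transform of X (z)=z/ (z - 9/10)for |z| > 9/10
Standard pair: z/(z-a) <-> a^n*u[n] for causal signals
With a = 9/10: x[n] = (9/10)^n*u[n]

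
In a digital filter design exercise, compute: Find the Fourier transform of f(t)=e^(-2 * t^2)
The Fourier transform of a Gaussian e^(-a*t^2) is sqrt(pi/a)*e^(-omega^2/(4a)).
With a = 2: F(omega) = sqrt(pi/2)*e^(-omega^2/8)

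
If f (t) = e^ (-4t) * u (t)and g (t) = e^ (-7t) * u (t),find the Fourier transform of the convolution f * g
By the convolution theorem: F{f*g} = F(omega)*G(omega)
F(omega) = 1/(4+j*omega), G(omega) = 1/(7+j*omega)
F{f*g} = 1/((4+j*omega)(7+j*omega))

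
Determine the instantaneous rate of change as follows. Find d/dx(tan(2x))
Chain rule: d/dx[tan(u)]=sec²(u)·u' where u=2x
u'=2

Answer: 2·sec²(2x)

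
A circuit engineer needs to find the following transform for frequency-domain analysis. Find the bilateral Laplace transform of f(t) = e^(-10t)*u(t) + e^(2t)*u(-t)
For e^(-10t) * u(t): L=1/(s+10), Re(s) > -10
For e^(2t) * u(-t): L=-1/(s-2), Re(s) < 2
Combined: F(s)=1/(s+10)-1/(s-2), -10 < Re(s) < 2

Answer: 1/(s+10)-1/(s-2), ROC: -10 < Re(s) < 2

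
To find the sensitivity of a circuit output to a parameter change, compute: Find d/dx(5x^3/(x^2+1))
Quotient rule: (f/g)' = (f'g - fg')/g²
f = 5x^3, f' = 15x^2
g = x^2 + 1, g' = 2x

Answer: (15x^2·(x^2 + 1) - 10x^4)/(x^2 + 1)²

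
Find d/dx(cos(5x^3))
Chain rule: d/dx[cos(u)]=-sin(u)·u' where u=5x^3
u'=15x^2

Answer: -15x^2·sin(5x^3)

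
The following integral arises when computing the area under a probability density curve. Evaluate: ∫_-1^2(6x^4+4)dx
Step 1: Find antiderivative F(x) = (6/5)x^5+4x
Step 2: F(2) - F(-1) = 232/5 - (-26/5) = 258/5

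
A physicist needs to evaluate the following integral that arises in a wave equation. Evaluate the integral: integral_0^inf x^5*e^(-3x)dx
This is a Gamma integral. Substitute u=3x (du=3 dx):
integral_0^inf x^5*e^(-3x) dx=(1/3^6) integral_0^inf u^5*e^(-u) du
=Gamma(6)/3^6=5!/3^6=120/729

Answer: 40/243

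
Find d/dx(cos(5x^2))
Chain rule: d/dx[cos(u)] = -sin(u)·u' where u = 5x^2
u' = 10x

Answer: -10x·sin(5x^2)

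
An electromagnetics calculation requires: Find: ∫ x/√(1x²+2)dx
Let u = x² + 2, du = 2x dx
∫ (1/2)·u^(-1/2) du = √u + C

Answer: √(x² + 2) + C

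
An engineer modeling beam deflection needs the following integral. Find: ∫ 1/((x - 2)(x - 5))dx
Partial fractions: 1/((x-2)(x-5))=A/(x-2)+B/(x-5)
A=-1/3, B=1/3
∫ [-1/3· 1/(x-2)+1/3· 1/(x-5)] dx
=(1/3)[ln|x-5| - ln|x-2|]+C

Answer: (1/3)·ln|(x-5)/(x-2)|+C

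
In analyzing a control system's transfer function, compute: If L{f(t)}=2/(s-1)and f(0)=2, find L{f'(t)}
L{f'(t)}=s·F(s) - f(0)=2s/(s-1) - 2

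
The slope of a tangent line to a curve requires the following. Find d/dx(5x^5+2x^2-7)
Power rule: d/dx(ax^n) = n·a·x^(n-1)
Term by term: 25·x^4 + 4·x

Answer: 25x^4 + 4x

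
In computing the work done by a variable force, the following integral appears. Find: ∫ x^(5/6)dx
Power rule: ∫ x^(5/6) dx = x^(11/6)/(11/6) + C

Answer: (6/11)·x^(11/6) + C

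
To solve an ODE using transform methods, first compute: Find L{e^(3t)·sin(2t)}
First shifting: L{e^(at)f(t)}=F(s-a)
L{sin(2t)}=2/(s² + 4)
Shift: 2/((s-3)² + 4)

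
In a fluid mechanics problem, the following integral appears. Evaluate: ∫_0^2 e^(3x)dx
Antiderivative: (1/3)e^(3x)
Evaluate: (1/3)(e^6-1)

Answer: (e^6-1)/3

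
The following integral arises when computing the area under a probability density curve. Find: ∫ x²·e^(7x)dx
Integration by parts twice:
First: u = x², dv = e^(7x) dx => x²e^(7x)/7 - (2/7)∫ xe^(7x) dx
Second (∫ xe^(7x) dx): xe^(7x)/7 - e^(7x)/49
Combining: e^(7x)(x²/7-2x/49+2/343)+C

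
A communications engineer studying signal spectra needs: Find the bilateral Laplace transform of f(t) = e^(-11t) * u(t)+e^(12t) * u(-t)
For e^(-11t) * u(t): L=1/(s + 11), Re(s) > -11
For e^(12t) * u(-t): L=-1/(s-12), Re(s) < 12
Combined: F(s)=1/(s + 11) - 1/(s-12), -11 < Re(s) < 12

Answer: 1/(s + 11) - 1/(s-12), ROC: -11 < Re(s) < 12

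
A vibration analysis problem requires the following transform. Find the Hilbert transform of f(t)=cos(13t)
The Hilbert transform shifts each frequency component by -pi/2.
H{cos(wt)}=sin(wt)
With w=13: H{cos(13t)}=sin(13t)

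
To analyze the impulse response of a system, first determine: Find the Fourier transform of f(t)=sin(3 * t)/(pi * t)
sin(W*t)/(pi*t)=(W/pi)*sinc(W*t/pi) is the impulse response of the ideal low-pass filter with cutoff W (here W=3).
Its Fourier transform is a rectangular function:
F(omega)=1 for |omega| < 3, 0 otherwise

Answer: rect(omega/6) [i.e., 1 for |omega| < 3, 0 otherwise]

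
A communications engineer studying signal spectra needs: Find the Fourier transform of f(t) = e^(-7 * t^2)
The Fourier transform of a Gaussian e^(-a*t^2) is sqrt(pi/a)*e^(-omega^2/(4a)).
With a=7: F(omega)=sqrt(pi/7)*e^(-omega^2/28)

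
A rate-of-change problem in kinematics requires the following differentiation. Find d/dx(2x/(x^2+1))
Quotient rule: (f/g)'=(f'g - fg')/g²
f=2x, f'=2
g=x^2+1, g'=2x

Answer: (2·(x^2+1)-4x^2)/(x^2+1)²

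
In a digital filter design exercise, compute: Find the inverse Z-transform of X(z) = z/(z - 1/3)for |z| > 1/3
Standard pair: z/(z-a) <-> a^n*u[n] for causal signals
With a=1/3: x[n]=(1/3)^n*u[n]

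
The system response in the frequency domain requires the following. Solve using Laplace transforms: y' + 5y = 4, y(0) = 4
Take L of both sides: sY(s) - 4 + 5Y(s)=4/s
Y(s)(s + 5)=4/s + 4
Y(s)=4/(s(s + 5)) + 4/(s + 5)
Partial fractions: 4/(s(s + 5))=(4/5)/s - (4/5)/(s + 5)
So Y(s)=(4/5)/s + (16/5)/(s + 5)
Inverse transform (L^(-1){1/s}=1, L^(-1){1/(s + 5)}=e^(-5t)):

Answer: y(t)=4/5 + (16/5)·e^(-5t)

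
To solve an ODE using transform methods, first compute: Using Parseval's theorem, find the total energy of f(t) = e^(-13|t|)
Parseval's theorem: E=integral |f(t)|^2 dt=(1/2pi) integral |F(omega)|^2 domega
E=integral_{-inf}^{inf} e^(-26|t|) dt=2 * integral_0^inf e^(-26t) dt=2/(2 * 13)=1/13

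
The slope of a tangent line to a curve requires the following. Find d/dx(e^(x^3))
Chain rule: d/dx[e^u] = e^u · u' where u = x^3
u' = 3x^2

Answer: 3x^2·e^(x^3)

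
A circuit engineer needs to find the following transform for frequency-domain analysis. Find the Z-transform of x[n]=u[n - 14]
Using the time-shift property: Z{u[n-14]}=z^(-14)*z/(z-1)
=z^(-13)/(z-1)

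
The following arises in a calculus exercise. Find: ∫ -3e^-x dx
Since d/dx[e^-x]=- e^-x, we get 3e^-x + C

Answer: 3e^-x + C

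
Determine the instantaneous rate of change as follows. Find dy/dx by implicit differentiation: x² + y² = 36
Differentiate both sides: 2x+2y·(dy/dx) = 0
Solve: dy/dx = -2x/(2y) = -x/y

Answer: dy/dx = -x/y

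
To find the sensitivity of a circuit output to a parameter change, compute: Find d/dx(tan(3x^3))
Chain rule: d/dx[tan(u)]=sec²(u)·u' where u=3x^3
u'=9x^2

Answer: 9x^2·sec²(3x^3)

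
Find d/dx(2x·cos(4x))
Product rule: (fg)' = f'g+fg'
f = 2x, f' = 2
g = cos(4x), g' = -4·sin(4x)

Answer: 2·cos(4x)-8x·sin(4x)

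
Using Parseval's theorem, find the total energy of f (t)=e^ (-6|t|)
Parseval's theorem: E=integral |f(t)|^2 dt=(1/2pi) integral |F(omega)|^2 domega
E=integral_{-inf}^{inf} e^(-12|t|) dt=2*integral_0^inf e^(-12t) dt=2/(2*6)=1/6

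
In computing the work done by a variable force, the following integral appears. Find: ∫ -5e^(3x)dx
Since d/dx[e^(3x)] = 3e^(3x), we get -5/3 e^(3x) + C

Answer: (-5/3)e^(3x) + C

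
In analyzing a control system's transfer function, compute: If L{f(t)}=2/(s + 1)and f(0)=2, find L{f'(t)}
L{f'(t)} = s·F(s) - f(0) = 2s/(s+1)-2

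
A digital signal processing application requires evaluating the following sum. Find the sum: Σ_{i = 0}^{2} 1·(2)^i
Geometric series: S=a(1 - r^n)/(1 - r)
a=1, r=2, n=3
S=1(1 - 8)/-1=7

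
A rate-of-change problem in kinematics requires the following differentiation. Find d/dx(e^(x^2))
Chain rule: d/dx[e^u]=e^u · u' where u=x^2
u'=2x

Answer: 2x·e^(x^2)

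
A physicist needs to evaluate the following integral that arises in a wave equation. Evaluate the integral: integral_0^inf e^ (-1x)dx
integral_0^inf e^(-1x) dx = [-1/1*e^(-1x)]_0^inf
= 0 - (-1/1) = 1/1

Answer: 1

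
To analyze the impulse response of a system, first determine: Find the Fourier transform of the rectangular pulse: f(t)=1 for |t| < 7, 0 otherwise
F(omega)=integral from -7 to 7 of e^(-j*omega*t) dt
=2*sin(7*omega)/omega=14*sinc(7*omega/pi)

Answer: 2*sin(7*omega)/omega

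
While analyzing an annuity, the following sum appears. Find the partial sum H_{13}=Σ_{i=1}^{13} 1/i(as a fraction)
H_13=1+1/2+1/3+...+1/13
=1145993/360360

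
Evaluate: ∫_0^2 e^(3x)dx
Antiderivative: (1/3)e^(3x)
Evaluate: (1/3)(e^6-1)

Answer: (e^6-1)/3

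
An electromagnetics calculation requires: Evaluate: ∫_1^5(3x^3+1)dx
Step 1: Find antiderivative F(x)=(3/4)x^4 + x
Step 2: F(5) - F(1)=1895/4 - (7/4)=472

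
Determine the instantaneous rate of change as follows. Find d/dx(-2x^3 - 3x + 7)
Power rule: d/dx(ax^n) = n·a·x^(n-1)
Term by term: -6·x^2 - 3

Answer: -6x^2 - 3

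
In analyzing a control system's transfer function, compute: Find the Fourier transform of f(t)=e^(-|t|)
Using the standard pair: F{e^(-a|t|)}=2a/(a^2+omega^2)
With a=1: F(omega)=2/(1+omega^2)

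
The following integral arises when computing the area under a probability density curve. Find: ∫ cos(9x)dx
Using substitution u=9x: ∫ cos(u) du/9=sin(u)/9+C

Answer: (1/9)sin(9x)+C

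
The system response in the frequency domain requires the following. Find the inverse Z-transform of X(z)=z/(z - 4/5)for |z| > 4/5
Standard pair: z/(z-a) <-> a^n*u[n] for causal signals
With a = 4/5: x[n] = (4/5)^n*u[n]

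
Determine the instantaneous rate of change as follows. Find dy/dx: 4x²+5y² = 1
Differentiate: 8x + 10y·(dy/dx) = 0
dy/dx = -8x/(10y) = -(4/5)·(x/y)

Answer: dy/dx = -(4/5)·(x/y)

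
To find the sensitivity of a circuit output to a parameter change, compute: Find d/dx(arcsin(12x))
d/dx[arcsin(u)]=u'/√(1-u²), u=12x, u'=12

Answer: 12/√(1-144x²)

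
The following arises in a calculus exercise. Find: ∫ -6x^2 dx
Using power rule: ∫ -6x^2 dx = -6/3 x^3 + C = -2x^3 + C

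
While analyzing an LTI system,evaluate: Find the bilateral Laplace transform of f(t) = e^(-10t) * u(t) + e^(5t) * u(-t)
For e^(-10t)*u(t): L=1/(s+10), Re(s) > -10
For e^(5t)*u(-t): L=-1/(s-5), Re(s) < 5
Combined: F(s)=1/(s+10)-1/(s-5), -10 < Re(s) < 5

Answer: 1/(s+10)-1/(s-5), ROC: -10 < Re(s) < 5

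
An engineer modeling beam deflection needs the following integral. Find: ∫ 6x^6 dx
Using power rule: ∫ 6x^6 dx = 6/7 x^7 + C = (6/7)x^7 + C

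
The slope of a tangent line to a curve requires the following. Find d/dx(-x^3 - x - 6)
Power rule: d/dx(ax^n)=n·a·x^(n-1)
Term by term: -3·x^2 - 1

Answer: -3x^2 - 1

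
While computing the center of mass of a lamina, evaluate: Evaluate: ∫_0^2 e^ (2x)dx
Antiderivative: (1/2)e^(2x)
Evaluate: (1/2)(e^4 - 1)

Answer: (e^4 - 1)/2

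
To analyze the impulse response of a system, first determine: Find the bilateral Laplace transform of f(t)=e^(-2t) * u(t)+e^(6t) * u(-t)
For e^(-2t)*u(t): L = 1/(s + 2), Re(s) > -2
For e^(6t)*u(-t): L = -1/(s-6), Re(s) < 6
Combined: F(s) = 1/(s + 2) - 1/(s-6), -2 < Re(s) < 6

Answer: 1/(s + 2) - 1/(s-6), ROC: -2 < Re(s) < 6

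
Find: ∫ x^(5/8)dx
Power rule: ∫ x^(5/8) dx=x^(13/8)/(13/8) + C

Answer: (8/13)·x^(13/8) + C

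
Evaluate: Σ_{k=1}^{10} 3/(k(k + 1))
Partial fractions: 3/(k(k + 1))=3/k - 3/(k + 1)
Telescoping sum: 3(1 - 1/11)=3·10/11

Answer: 30/11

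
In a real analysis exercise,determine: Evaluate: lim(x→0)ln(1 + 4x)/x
L'Hôpital (0/0): lim 4/(1+4x) / 1 = 4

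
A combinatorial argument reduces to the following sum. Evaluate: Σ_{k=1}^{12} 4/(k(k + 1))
Partial fractions: 4/(k(k + 1)) = 4/k - 4/(k + 1)
Telescoping sum: 4(1 - 1/13) = 4·12/13

Answer: 48/13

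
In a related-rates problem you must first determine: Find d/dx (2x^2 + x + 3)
Power rule: d/dx(ax^n) = n·a·x^(n-1)
Term by term: 4·x+1

Answer: 4x+1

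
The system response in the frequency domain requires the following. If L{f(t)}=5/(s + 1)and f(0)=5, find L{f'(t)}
L{f'(t)}=s·F(s) - f(0)=5s/(s + 1) - 5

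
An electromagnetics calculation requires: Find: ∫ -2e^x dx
Since d/dx[e^x] = + e^x, we get -2e^x + C

Answer: -2e^x + C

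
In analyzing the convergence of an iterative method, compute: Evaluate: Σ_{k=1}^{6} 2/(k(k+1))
Partial fractions: 2/(k(k+1))=2/k - 2/(k+1)
Telescoping sum: 2(1-1/7)=2·6/7

Answer: 12/7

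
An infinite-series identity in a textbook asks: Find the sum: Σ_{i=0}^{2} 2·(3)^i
Geometric series: S = a(1 - r^n)/(1 - r)
a = 2, r = 3, n = 3
S = 2(1 - 27)/-2 = 26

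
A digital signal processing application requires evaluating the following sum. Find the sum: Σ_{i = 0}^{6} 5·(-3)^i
Geometric series: S = a(1 - r^n)/(1 - r)
a = 5, r = -3, n = 7
S = 5(1+2187)/4 = 2735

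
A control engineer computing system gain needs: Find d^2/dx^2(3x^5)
Apply power rule 2 times:
d^1: 15x^4
d^2: 60x^3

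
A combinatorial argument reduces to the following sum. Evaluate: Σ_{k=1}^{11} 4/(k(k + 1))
Partial fractions: 4/(k(k+1)) = 4/k - 4/(k+1)
Telescoping sum: 4(1-1/12) = 4·11/12

Answer: 11/3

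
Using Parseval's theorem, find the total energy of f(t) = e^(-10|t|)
Parseval's theorem: E=integral |f(t)|^2 dt=(1/2pi) integral |F(omega)|^2 domega
E=integral_{-inf}^{inf} e^(-20|t|) dt=2*integral_0^inf e^(-20t) dt=2/(2*10)=1/10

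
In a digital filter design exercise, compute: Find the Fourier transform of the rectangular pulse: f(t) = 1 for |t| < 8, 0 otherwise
F(omega)=integral from -8 to 8 of e^(-j * omega * t) dt
=2 * sin(8 * omega)/omega=16 * sinc(8 * omega/pi)

Answer: 2 * sin(8 * omega)/omega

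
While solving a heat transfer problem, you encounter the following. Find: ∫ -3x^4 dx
Using power rule: ∫ -3x^4 dx=-3/5 x^5 + C=(-3/5)x^5 + C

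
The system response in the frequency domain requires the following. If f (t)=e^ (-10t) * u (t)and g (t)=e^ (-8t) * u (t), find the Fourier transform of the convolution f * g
By the convolution theorem: F{f*g}=F(omega)*G(omega)
F(omega)=1/(10 + j*omega), G(omega)=1/(8 + j*omega)
F{f*g}=1/((10 + j*omega)(8 + j*omega))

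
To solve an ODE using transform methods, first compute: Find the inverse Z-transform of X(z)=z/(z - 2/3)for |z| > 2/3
Standard pair: z/(z-a) <-> a^n * u[n] for causal signals
With a=2/3: x[n]=(2/3)^n * u[n]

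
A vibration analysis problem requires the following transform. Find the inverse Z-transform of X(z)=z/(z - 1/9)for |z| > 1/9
Standard pair: z/(z-a) <-> a^n*u[n] for causal signals
With a = 1/9: x[n] = (1/9)^n*u[n]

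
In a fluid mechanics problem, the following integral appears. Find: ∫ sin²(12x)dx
Using identity sin²(u) = (1 - cos(2u))/2:
∫ (1 - cos(24x))/2 dx = x/2 - sin(24x)/48 + C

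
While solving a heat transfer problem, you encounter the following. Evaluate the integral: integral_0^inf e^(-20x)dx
integral_0^inf e^(-20x) dx = [-1/20*e^(-20x)]_0^inf
= 0 - (-1/20) = 1/20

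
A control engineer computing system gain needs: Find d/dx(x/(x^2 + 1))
Quotient rule: (f/g)'=(f'g - fg')/g²
f=x, f'=1
g=x^2+1, g'=2x

Answer: (1·(x^2+1)-2x^2)/(x^2+1)²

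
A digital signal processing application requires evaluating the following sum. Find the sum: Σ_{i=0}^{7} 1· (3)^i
Geometric series: S = a(1 - r^n)/(1 - r)
a = 1, r = 3, n = 8
S = 1(1-6561)/-2 = 3280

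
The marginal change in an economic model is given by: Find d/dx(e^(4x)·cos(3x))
Product rule: (fg)'=f'g + fg'
f=e^(4x), f'=4·e^(4x)
g=cos(3x), g'=-3·sin(3x)

Answer: 4·e^(4x)·cos(3x) - 3·e^(4x)·sin(3x)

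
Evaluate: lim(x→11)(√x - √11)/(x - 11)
Multiply by conjugate (√x+√11)/(√x+√11):
= (x - 11)/((x - 11)(√x+√11)) = 1/(√x+√11)
As x → 11: 1/(2√11)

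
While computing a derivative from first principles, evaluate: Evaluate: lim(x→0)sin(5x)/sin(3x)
sin(u) ≈ u for small u:
sin(5x)/sin(3x) ≈ 5x/(3x)=5/3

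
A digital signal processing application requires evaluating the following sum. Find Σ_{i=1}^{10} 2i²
= 2·n(n + 1)(2n + 1)/6 = 2·10·11·21/6 = 770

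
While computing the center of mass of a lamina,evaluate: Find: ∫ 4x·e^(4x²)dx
Let u=4x², du=8x dx
∫ (1/2)e^u du=e^u/2+C

Answer: e^(4x²)/2+C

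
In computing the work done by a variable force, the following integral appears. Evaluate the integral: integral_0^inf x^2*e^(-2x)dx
This is a Gamma integral. Substitute u=2x (du=2 dx):
integral_0^inf x^2 * e^(-2x) dx=(1/2^3) integral_0^inf u^2 * e^(-u) du
=Gamma(3)/2^3=2!/2^3=2/8

Answer: 1/4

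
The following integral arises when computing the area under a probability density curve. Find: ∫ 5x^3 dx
Using power rule: ∫ 5x^3 dx = 5/4 x^4+C = (5/4)x^4+C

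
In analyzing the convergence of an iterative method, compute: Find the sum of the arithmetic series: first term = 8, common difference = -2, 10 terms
Last term: a_n=8+(10-1)·-2=-10
Sum=n(a_1+a_n)/2=10(8+(-10))/2=-10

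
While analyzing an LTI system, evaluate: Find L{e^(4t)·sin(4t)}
First shifting: L{e^(at)f(t)}=F(s-a)
L{sin(4t)}=4/(s² + 16)
Shift: 4/((s-4)² + 16)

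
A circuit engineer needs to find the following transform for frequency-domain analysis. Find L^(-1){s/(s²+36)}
L^(-1){s/(s²+w²)} = cos(wt)
Here w = 6

Answer: cos(6t)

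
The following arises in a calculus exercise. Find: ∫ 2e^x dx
Since d/dx[e^x] = +e^x, we get 2e^x+C

Answer: 2e^x+C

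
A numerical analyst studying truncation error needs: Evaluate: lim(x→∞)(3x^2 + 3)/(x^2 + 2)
Divide numerator and denominator by x^2:
lim (3+3/x^2)/(1+2/x^2) = 3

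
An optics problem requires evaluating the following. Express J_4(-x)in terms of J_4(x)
For integer n: J_n(-x) = (-1)^n J_n(x)
With n = 4: J_4(-x) = (-1)^4 J_4(x) = J_4(x)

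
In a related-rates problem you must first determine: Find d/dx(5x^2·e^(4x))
Product rule: (fg)'=f'g+fg'
f=5x^2, f'=10x
g=e^(4x), g'=4·e^(4x)

Answer: 10x·e^(4x)+20x^2·e^(4x)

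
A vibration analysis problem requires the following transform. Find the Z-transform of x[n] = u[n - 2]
Using the time-shift property: Z{u[n-2]}=z^(-2) * z/(z-1)
=z^(-1)/(z-1)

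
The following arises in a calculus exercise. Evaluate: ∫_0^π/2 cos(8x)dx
Antiderivative: sin(8x)/8
Evaluate at bounds: [sin(8·π/2)/8] - [sin(8·0)/8]
=((0) - (0))/8=0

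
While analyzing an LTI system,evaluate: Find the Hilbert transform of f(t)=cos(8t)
The Hilbert transform shifts each frequency component by -pi/2.
H{cos(wt)} = sin(wt)
With w = 8: H{cos(8t)} = sin(8t)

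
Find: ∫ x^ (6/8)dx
Power rule: ∫ x^(3/4) dx = x^(7/4)/(7/4)+C

Answer: (4/7)·x^(7/4)+C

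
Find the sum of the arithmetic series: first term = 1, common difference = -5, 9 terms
Last term: a_n=1+(9-1)·-5=-39
Sum=n(a_1+a_n)/2=9(1+(-39))/2=-171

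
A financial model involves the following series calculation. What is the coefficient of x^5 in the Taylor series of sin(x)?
sin(x)=Σ (-1)^k x^(2k + 1)/(2k + 1)!
For x^5: (-1)^2/5!=1/120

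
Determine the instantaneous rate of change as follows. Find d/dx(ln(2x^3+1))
Chain rule: d/dx[ln(u)] = u'/u where u = 2x^3 + 1
u' = 6x^2

Answer: (6x^2)/(2x^3 + 1)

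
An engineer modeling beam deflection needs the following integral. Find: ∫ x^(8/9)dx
Power rule: ∫ x^(8/9) dx = x^(17/9)/(17/9) + C

Answer: (9/17)·x^(17/9) + C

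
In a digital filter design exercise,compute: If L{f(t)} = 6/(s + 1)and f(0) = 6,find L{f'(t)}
L{f'(t)} = s·F(s) - f(0) = 6s/(s+1)-6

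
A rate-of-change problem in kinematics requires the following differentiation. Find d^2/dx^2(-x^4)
Apply power rule 2 times:
d^1: -4x^3
d^2: -12x^2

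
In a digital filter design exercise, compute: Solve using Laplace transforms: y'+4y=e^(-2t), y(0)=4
Take L: sY - 4 + 4Y = 1/(s + 2)
Y(s + 4) = 1/(s + 2) + 4
Y = 1/((s + 2)(s + 4)) + 4/(s + 4)
Partial fractions: 1/((s + 2)(s + 4)) = (1/2)/(s + 2) - (1/2)/(s + 4)
So Y = (1/2)/(s + 2) + (7/2)/(s + 4)
Inverse Laplace transform (L^(-1){1/(s + 2)} = e^(-2t), L^(-1){1/(s + 4)} = e^(-4t)):

Answer: y(t) = (1/2)·e^(-2t) + (7/2)·e^(-4t)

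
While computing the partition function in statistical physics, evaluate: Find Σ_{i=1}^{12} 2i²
= 2·n(n+1)(2n+1)/6 = 2·12·13·25/6 = 1300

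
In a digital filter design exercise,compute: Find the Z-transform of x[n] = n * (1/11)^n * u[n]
Using the property Z{n * a^n * u[n]}=az/(z-a)^2
With a=1/11: X(z)=(1/11)z/(z - 1/11)^2, |z| > 1/11

Answer: (1/11)z/(z - 1/11)^2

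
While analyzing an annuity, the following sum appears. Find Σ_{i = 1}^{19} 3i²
= 3·n(n + 1)(2n + 1)/6 = 3·19·20·39/6 = 7410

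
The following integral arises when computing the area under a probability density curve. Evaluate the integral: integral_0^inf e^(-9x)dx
integral_0^inf e^(-9x) dx = [-1/9*e^(-9x)]_0^inf
= 0 - (-1/9) = 1/9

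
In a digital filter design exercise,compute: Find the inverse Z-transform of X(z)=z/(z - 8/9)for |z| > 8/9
Standard pair: z/(z-a) <-> a^n*u[n] for causal signals
With a=8/9: x[n]=(8/9)^n*u[n]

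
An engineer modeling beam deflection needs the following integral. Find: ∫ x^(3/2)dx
Power rule: ∫ x^(3/2) dx = x^(5/2)/(5/2) + C

Answer: (2/5)·x^(5/2) + C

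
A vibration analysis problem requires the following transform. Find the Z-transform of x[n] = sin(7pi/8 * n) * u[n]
Z{sin(w0*n)*u[n]}=z*sin(w0)/(z^2-2z*cos(w0)+1)
With w0=7pi/8: X(z)=z*sin(7pi/8)/(z^2-2z*cos(7pi/8)+1)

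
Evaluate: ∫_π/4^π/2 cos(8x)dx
Antiderivative: sin(8x)/8
Evaluate at bounds: [sin(8·π/2)/8] - [sin(8·π/4)/8]
=((0) - (0))/8=0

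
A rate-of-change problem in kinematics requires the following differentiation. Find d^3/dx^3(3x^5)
Apply power rule 3 times:
d^1: 15x^4
d^2: 60x^3
d^3: 180x^2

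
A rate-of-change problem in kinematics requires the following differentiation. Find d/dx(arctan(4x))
d/dx[arctan(u)] = u'/(1 + u²), u = 4x, u' = 4

Answer: 4/(1 + 16x²)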